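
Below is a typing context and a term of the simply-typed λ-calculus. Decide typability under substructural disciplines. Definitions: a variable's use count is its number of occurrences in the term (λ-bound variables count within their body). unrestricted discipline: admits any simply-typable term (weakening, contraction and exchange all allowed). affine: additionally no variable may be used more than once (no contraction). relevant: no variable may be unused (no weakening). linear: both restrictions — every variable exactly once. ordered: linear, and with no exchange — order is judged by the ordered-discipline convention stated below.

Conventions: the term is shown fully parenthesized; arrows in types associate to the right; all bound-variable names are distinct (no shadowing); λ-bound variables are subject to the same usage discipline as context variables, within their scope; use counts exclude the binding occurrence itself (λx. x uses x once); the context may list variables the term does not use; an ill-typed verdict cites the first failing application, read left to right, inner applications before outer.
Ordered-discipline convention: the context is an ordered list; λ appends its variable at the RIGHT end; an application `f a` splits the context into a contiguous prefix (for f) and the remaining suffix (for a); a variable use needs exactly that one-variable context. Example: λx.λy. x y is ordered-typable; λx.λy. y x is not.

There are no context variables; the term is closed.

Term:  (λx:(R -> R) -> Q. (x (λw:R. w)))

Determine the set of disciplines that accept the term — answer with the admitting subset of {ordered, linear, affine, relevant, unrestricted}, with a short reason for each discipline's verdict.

admitting disciplines: ordered, linear, affine, relevant, unrestricted
counts: x (λ-bound) ×1; w (λ-bound) ×1
order of uses: x, w
typing: well-typed at ((R -> R) -> Q) -> Q
ordered ✓ (x, w once each; derivable with no W/C/E)
linear ✓ (each of x, w used exactly once)
affine ✓ (none of x, w used more than once)
relevant ✓ (at least one use each (x, w))
unrestricted ✓ (type-checks (((R -> R) -> Q) -> Q) and nothing is barred)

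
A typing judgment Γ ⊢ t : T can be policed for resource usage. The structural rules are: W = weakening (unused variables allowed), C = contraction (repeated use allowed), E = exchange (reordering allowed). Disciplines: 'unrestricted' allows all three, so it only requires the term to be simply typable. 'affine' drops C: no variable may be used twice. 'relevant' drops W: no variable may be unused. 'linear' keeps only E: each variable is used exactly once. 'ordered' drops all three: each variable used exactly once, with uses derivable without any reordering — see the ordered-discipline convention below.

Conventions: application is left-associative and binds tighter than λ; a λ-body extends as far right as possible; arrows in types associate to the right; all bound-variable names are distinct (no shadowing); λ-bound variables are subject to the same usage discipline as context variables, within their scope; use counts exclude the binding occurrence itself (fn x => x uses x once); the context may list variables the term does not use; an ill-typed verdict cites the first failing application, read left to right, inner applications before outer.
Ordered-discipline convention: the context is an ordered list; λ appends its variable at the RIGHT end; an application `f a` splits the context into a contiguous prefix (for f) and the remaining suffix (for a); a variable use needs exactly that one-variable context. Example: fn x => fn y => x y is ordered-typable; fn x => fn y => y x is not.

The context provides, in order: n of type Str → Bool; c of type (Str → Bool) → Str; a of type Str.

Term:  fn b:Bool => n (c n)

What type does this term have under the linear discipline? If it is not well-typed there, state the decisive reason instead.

not well-typed under linear — repeated use of n ×2; a, b left unused
variable uses: n: 2×, c: 1×, a: 0×, b (λ-bound): 0×
uses in reading order: n, c, n
typing: well-typed — term : Bool → Bool
all disciplines: ordered ✗ · linear ✗ · affine ✗ · relevant ✗ · unrestricted ✓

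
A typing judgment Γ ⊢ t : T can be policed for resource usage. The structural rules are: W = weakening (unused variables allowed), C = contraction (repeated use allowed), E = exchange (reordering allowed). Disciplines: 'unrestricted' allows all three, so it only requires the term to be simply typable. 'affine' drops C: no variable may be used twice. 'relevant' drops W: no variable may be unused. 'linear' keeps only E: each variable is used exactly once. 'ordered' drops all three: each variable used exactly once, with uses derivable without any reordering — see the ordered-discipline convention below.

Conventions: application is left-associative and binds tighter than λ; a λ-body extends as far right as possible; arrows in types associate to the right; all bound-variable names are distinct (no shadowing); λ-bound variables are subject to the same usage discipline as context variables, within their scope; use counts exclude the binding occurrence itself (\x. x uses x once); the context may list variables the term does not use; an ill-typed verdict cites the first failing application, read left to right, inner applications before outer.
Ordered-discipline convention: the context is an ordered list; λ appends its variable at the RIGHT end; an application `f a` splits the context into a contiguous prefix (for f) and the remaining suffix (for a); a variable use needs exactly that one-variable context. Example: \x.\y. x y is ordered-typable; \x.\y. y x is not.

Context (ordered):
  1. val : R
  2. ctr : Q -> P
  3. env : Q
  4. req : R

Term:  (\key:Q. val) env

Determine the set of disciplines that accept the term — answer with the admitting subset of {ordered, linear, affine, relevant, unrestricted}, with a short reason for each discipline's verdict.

admitted by: affine, unrestricted
variable uses: val: 1×, ctr: 0×, env: 1×, req: 0×, key [bound]: 0×
uses in reading order: val, env
typing: the term checks, with type R
ordered: ✗ — unused: ctr, req, key — weakening required
linear: ✗ — unused: ctr, req, key — weakening required
affine: ✓ — none of val, ctr, env, req, key used more than once
relevant: ✗ — unused: ctr, req, key — weakening required
unrestricted: ✓ — simply typable at R; W, C, E all held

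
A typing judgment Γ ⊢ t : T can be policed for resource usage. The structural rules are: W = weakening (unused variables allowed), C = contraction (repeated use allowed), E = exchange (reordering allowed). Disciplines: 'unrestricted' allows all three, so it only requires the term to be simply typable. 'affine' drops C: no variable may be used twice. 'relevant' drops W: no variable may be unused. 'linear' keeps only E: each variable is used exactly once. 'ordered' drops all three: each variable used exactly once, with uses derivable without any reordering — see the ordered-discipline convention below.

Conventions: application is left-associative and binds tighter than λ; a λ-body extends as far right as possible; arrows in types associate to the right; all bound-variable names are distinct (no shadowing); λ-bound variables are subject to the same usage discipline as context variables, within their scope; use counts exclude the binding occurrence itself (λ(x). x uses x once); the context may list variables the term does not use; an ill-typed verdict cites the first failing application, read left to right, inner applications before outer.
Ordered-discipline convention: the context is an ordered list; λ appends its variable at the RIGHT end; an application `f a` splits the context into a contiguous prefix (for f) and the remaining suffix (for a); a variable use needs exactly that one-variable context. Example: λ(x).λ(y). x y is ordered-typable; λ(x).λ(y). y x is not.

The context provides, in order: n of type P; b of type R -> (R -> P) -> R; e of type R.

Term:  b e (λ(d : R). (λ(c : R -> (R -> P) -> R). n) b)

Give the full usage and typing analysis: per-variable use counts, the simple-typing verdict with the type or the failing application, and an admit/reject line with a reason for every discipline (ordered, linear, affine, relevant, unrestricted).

usage: n: 1×; b: 2×; e: 1×; d [bound]: 0×; c [bound]: 0×
left-to-right use order: b, e, n, b
typing: well-typed at R
ordered ✗ (needs contraction — b ×2; unused: d, c — weakening required)
linear ✗ (needs contraction — b ×2; unused: d, c — weakening required)
affine ✗ (needs contraction — b ×2)
relevant ✗ (unused: d, c — weakening required)
unrestricted ✓ (simply typable at R; W, C, E all held)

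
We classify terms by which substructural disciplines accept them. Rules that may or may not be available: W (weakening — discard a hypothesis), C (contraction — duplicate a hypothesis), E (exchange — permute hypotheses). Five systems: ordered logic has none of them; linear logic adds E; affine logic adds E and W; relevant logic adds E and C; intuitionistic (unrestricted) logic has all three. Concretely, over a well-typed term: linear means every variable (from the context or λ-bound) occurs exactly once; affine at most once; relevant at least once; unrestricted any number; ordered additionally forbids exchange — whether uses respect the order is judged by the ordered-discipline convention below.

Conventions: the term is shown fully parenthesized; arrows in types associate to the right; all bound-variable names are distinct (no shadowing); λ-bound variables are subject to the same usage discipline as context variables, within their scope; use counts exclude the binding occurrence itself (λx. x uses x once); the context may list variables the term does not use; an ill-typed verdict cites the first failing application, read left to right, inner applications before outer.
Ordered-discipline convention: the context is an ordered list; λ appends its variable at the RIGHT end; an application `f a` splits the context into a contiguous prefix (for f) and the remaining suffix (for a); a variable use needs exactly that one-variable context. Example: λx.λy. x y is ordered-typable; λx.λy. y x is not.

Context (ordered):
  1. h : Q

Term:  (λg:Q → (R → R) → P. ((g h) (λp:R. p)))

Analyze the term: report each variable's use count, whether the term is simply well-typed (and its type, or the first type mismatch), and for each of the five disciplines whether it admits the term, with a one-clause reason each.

usage: h=1; g (bound)=1; p (bound)=1
order of uses: g, h, p
typing: well-typed at (Q → (R → R) → P) → P
ordered ✗ (use order g, h, p needs exchange)
linear ✓ (h, g, p: one use apiece)
affine ✓ (h, g, p: no repeats, contraction unneeded)
relevant ✓ (none of h, g, p goes unused)
unrestricted ✓ (type-checks ((Q → (R → R) → P) → P) and nothing is barred)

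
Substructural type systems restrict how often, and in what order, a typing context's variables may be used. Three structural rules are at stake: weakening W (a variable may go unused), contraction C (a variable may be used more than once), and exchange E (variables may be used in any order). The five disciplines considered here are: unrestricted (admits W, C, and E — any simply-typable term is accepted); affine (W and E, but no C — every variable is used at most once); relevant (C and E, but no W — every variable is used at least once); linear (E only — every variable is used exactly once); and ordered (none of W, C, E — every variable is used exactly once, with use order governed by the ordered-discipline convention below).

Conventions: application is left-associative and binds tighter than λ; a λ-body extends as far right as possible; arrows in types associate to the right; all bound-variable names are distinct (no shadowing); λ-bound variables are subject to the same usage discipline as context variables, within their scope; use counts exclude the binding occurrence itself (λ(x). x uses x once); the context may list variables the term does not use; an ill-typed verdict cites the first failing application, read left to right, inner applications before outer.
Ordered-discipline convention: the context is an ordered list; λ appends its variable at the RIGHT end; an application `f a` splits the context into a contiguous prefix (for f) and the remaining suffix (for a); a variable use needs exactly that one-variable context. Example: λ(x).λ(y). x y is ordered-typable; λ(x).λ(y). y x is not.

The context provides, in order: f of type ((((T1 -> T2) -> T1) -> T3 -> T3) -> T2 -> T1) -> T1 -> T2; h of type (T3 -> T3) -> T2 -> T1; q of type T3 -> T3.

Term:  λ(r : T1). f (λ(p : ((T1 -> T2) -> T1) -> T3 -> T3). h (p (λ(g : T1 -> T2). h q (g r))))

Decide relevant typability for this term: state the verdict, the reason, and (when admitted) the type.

yes — none of f, h, q, r, p, g goes unused; term : T1 -> T1 -> T2
variable uses: f: 1×; h: 2×; q: 1×; r (λ-bound): 1×; p (λ-bound): 1×; g (λ-bound): 1×
left-to-right use order: f, h, p, h, q, g, r
typing: the term checks, with type T1 -> T1 -> T2
summary: ordered ✗; linear ✗; affine ✗; relevant ✓; unrestricted ✓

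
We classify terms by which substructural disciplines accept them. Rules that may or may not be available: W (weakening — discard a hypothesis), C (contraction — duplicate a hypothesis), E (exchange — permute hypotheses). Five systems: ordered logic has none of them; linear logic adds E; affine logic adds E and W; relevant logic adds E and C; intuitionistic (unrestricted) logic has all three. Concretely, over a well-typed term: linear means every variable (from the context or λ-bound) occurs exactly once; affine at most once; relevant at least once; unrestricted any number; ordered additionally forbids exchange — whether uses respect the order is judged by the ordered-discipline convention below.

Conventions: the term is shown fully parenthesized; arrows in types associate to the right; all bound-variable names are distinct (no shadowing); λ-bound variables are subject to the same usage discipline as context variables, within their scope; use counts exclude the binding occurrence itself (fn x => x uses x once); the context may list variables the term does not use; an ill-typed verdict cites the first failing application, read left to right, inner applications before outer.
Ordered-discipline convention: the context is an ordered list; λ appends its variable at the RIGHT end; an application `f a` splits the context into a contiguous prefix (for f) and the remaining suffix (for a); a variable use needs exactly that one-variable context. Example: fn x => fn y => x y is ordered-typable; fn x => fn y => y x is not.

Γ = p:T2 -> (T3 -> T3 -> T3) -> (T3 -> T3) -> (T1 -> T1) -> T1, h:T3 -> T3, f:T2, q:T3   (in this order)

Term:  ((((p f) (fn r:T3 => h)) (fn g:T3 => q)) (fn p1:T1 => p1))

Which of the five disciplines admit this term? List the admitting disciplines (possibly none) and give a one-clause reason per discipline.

admitted in: affine, unrestricted
variable uses: p=1, h=1, f=1, q=1, r (λ-bound)=0, g (λ-bound)=0, p1 (λ-bound)=1
left-to-right use order: p, f, h, q, p1
typing: the term checks, with type T1
ordered ✗ (unused: r, g — weakening required)
linear ✗ (unused: r, g — weakening required)
affine ✓ (at most one use each (p, h, f, q, r, g, p1))
relevant ✗ (unused: r, g — weakening required)
unrestricted ✓ (type-checks (T1) and nothing is barred)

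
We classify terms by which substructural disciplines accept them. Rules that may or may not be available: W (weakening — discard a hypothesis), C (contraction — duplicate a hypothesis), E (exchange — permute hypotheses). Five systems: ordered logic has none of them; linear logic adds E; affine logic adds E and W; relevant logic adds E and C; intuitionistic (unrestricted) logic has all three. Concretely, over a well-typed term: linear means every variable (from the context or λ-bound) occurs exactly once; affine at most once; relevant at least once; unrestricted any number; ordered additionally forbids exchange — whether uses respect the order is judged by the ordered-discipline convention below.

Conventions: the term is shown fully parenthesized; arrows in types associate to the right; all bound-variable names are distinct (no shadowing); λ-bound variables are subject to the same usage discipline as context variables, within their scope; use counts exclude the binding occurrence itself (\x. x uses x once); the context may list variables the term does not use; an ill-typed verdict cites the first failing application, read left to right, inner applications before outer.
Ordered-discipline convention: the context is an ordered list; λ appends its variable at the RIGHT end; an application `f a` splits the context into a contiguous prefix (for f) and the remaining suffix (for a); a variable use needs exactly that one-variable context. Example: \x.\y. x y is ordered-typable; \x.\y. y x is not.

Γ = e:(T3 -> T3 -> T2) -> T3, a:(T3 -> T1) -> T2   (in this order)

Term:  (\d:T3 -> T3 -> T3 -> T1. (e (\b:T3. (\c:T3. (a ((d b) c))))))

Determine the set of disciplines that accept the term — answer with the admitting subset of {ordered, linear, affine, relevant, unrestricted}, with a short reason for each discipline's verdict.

admitted by: ordered, linear, affine, relevant, unrestricted
use counts: e: 1×; a: 1×; d [bound]: 1×; b [bound]: 1×; c [bound]: 1×
use order (left to right): e, a, d, b, c
typing: the term checks, with type (T3 -> T3 -> T3 -> T1) -> T3
ordered: ✓, single-use (e, a, d, b, c), ordered derivation ok
linear: ✓, e, a, d, b, c: one use apiece
affine: ✓, e, a, d, b, c: no repeats, contraction unneeded
relevant: ✓, e, a, d, b, c: all used, weakening unneeded
unrestricted: ✓, type-checks ((T3 -> T3 -> T3 -> T1) -> T3) and nothing is barred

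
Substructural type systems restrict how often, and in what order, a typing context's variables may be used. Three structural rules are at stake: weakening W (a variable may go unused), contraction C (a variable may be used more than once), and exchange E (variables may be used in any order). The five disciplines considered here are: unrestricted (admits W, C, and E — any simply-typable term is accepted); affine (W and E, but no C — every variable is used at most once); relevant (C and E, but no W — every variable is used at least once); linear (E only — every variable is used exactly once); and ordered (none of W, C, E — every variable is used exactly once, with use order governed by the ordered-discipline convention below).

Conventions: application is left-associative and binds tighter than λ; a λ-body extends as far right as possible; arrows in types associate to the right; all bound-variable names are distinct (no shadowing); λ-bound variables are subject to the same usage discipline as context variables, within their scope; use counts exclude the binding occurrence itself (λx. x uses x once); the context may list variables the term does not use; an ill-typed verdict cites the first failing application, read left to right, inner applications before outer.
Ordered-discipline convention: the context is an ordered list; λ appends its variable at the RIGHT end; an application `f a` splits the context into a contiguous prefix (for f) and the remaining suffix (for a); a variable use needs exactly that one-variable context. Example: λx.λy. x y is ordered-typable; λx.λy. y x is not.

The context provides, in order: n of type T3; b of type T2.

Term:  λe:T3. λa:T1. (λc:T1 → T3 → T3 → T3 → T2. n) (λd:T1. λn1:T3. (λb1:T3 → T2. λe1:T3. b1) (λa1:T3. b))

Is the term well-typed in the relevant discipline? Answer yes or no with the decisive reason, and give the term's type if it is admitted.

no — e, a, c, d, n1, e1, a1 left unused
variable uses: n=1, b=1, e (bound)=0, a (bound)=0, c (bound)=0, d (bound)=0, n1 (bound)=0, b1 (bound)=1, e1 (bound)=0, a1 (bound)=0
order of uses: n, b1, b
typing: the term checks, with type T3 → T1 → T3
summary: ordered ✗, linear ✗, affine ✓, relevant ✗, unrestricted ✓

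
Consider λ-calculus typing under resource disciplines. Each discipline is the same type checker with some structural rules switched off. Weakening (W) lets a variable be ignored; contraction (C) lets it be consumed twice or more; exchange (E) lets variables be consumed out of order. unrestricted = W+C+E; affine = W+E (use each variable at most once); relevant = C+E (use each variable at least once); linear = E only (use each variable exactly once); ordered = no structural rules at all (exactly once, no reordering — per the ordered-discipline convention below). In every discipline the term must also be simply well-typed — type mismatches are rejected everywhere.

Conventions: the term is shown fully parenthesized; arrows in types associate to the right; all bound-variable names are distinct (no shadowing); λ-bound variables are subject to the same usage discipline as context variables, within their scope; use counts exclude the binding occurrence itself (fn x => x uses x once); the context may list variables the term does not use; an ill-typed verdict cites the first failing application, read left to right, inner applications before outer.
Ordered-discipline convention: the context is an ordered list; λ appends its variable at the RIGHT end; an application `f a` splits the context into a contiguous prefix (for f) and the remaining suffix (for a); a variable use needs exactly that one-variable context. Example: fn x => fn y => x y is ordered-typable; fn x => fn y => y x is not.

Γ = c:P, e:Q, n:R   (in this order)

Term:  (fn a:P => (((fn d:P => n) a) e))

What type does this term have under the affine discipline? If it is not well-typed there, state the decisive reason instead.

not well-typed under affine — not simply typable
variable uses: c ×0; e ×1; n ×1; a (λ-bound) ×1; d (λ-bound) ×0
left-to-right use order: n, a, e
typing: ill-typed: can't apply a value of type R
summary: ordered ✗; linear ✗; affine ✗; relevant ✗; unrestricted ✗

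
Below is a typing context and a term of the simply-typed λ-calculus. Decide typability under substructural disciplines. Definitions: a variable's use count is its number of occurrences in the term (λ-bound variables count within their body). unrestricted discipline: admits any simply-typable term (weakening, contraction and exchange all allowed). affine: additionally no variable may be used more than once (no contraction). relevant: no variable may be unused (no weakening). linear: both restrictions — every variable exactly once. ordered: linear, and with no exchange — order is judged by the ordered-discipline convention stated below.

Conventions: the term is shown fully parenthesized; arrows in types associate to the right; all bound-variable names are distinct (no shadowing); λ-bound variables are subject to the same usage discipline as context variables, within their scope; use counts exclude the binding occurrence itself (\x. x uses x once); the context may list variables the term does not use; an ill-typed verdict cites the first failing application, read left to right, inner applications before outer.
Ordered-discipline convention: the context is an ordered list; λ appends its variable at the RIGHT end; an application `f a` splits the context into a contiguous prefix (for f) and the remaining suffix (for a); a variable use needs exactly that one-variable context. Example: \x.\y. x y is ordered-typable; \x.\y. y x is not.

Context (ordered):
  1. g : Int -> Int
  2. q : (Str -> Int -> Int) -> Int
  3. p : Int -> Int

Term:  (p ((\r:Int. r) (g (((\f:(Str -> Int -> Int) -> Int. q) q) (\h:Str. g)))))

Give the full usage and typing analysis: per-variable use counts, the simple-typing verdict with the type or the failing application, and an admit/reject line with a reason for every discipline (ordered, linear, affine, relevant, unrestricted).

variable uses: g: 2×; q: 2×; p: 1×; r (λ-bound): 1×; f (λ-bound): 0×; h (λ-bound): 0×
uses in reading order: p, r, g, q, q, g
typing: well-typed at Int
ordered: ✗, g ×2, q ×2 used more than once (contraction); needs weakening: f, h unused
linear: ✗, g ×2, q ×2 used more than once (contraction); needs weakening: f, h unused
affine: ✗, g ×2, q ×2 used more than once (contraction)
relevant: ✗, needs weakening: f, h unused
unrestricted: ✓, simply typable at Int; W, C, E all held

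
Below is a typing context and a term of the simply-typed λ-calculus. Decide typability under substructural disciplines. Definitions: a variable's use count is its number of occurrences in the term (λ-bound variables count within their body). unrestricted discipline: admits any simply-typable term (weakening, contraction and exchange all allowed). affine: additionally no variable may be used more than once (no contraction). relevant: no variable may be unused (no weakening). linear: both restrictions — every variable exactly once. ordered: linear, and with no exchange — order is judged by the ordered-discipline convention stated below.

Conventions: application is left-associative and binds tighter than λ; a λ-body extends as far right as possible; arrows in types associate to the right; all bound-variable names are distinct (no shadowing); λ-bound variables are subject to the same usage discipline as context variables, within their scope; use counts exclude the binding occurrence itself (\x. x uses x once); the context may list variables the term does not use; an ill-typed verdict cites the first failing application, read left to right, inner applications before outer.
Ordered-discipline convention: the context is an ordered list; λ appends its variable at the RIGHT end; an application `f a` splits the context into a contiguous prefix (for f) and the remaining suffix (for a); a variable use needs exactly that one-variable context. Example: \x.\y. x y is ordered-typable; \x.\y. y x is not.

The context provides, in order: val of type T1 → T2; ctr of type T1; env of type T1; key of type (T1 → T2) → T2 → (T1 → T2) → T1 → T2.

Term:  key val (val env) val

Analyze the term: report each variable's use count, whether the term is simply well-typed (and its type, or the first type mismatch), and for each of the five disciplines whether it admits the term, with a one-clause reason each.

usage: val=3, ctr=0, env=1, key=1
order of uses: key, val, val, env, val
typing: well-typed at T1 → T2
ordered: ✗ — val ×3 used more than once (contraction); unused: ctr — weakening required
linear: ✗ — val ×3 used more than once (contraction); unused: ctr — weakening required
affine: ✗ — val ×3 used more than once (contraction)
relevant: ✗ — unused: ctr — weakening required
unrestricted: ✓ — well-typed at T1 → T2; no restrictions here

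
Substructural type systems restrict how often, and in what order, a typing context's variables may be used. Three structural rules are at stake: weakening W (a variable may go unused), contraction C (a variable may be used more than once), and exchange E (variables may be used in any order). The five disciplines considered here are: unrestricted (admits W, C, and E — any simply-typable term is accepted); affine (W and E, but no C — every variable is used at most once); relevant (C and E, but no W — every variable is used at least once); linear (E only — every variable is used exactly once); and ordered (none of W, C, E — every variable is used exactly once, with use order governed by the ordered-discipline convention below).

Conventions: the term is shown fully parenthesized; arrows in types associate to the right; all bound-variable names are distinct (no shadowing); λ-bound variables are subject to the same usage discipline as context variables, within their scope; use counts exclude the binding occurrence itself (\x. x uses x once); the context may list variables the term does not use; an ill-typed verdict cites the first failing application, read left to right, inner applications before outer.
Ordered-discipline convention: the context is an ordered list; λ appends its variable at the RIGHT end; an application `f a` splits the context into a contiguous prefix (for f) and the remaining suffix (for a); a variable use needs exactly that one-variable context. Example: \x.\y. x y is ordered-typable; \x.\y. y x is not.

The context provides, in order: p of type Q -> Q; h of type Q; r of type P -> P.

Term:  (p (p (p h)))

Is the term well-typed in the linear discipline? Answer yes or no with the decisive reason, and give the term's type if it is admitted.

no — repeated use of p ×3; r left unused
usage: p ×3, h ×1, r ×0
left-to-right use order: p, p, p, h
typing: well-typed at Q
summary: ordered ✗ · linear ✗ · affine ✗ · relevant ✗ · unrestricted ✓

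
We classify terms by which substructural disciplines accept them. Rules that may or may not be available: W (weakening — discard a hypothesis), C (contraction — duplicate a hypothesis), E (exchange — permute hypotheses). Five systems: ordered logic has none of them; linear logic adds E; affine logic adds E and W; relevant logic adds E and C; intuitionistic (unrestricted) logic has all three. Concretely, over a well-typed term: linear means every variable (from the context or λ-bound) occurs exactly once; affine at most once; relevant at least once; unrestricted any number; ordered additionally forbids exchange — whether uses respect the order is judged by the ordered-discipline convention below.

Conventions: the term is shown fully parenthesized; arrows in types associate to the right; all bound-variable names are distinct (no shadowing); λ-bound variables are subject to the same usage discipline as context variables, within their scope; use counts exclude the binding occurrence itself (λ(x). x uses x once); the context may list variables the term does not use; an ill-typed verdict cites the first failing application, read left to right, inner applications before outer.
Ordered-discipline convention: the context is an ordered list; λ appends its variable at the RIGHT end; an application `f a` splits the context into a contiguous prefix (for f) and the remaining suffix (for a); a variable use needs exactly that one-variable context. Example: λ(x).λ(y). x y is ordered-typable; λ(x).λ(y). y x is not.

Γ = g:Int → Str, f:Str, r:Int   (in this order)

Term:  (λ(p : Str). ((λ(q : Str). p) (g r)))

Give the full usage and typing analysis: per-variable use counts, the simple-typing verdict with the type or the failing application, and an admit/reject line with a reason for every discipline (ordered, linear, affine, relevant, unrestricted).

variable uses: g ×1, f ×0, r ×1, p (λ-bound) ×1, q (λ-bound) ×0
uses in reading order: p, g, r
typing: ✓ — Str → Str
ordered: ✗, f, q never used (weakening)
linear: ✗, f, q never used (weakening)
affine: ✓, at most one use each (g, f, r, p, q)
relevant: ✗, f, q never used (weakening)
unrestricted: ✓, simply typable at Str → Str; W, C, E all held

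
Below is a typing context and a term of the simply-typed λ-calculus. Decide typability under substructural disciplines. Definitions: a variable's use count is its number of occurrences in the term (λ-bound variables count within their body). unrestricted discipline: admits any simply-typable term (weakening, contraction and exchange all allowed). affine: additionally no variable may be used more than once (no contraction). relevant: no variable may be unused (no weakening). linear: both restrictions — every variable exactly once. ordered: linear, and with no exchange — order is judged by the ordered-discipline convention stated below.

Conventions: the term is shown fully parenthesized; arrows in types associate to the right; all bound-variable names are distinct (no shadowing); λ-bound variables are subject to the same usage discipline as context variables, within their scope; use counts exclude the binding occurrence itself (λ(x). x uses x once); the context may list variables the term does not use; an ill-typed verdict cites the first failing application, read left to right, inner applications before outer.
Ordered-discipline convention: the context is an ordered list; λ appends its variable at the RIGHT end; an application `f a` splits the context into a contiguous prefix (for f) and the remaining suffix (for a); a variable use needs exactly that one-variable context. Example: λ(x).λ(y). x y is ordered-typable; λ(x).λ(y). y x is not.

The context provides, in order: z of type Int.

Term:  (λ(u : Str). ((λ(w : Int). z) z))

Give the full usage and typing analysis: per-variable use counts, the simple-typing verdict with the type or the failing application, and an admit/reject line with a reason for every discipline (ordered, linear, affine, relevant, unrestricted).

use counts: z: 2, u (λ-bound): 0, w (λ-bound): 0
uses in reading order: z, z
typing: well-typed — term : Str → Int
ordered: ✗, repeated use of z ×2; needs weakening: u, w unused
linear: ✗, repeated use of z ×2; needs weakening: u, w unused
affine: ✗, repeated use of z ×2
relevant: ✗, needs weakening: u, w unused
unrestricted: ✓, type-checks (Str → Int) and nothing is barred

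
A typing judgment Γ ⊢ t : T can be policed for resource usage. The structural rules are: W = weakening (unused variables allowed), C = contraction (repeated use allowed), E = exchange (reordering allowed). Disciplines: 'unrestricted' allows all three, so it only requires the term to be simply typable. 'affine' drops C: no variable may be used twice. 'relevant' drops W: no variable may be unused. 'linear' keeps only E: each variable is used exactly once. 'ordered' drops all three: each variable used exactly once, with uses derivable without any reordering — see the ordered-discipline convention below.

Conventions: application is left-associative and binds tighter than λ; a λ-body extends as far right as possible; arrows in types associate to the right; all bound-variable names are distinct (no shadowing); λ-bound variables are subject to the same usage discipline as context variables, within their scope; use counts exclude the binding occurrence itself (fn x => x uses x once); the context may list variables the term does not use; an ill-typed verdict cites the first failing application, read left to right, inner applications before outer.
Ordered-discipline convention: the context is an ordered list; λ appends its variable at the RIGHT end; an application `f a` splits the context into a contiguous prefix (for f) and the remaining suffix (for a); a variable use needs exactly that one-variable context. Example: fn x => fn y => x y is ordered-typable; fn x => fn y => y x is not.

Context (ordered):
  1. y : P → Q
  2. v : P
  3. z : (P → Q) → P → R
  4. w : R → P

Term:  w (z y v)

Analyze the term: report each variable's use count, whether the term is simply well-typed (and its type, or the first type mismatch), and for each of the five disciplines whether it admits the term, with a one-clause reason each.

usage: y: 1×, v: 1×, z: 1×, w: 1×
order of uses: w, z, y, v
typing: ✓ — P
ordered: ✗ — use order w, z, y, v needs exchange
linear: ✓ — y, v, z, w: one use apiece
affine: ✓ — no duplicate uses among y, v, z, w
relevant: ✓ — at least one use each (y, v, z, w)
unrestricted: ✓ — simply typable at P; W, C, E all held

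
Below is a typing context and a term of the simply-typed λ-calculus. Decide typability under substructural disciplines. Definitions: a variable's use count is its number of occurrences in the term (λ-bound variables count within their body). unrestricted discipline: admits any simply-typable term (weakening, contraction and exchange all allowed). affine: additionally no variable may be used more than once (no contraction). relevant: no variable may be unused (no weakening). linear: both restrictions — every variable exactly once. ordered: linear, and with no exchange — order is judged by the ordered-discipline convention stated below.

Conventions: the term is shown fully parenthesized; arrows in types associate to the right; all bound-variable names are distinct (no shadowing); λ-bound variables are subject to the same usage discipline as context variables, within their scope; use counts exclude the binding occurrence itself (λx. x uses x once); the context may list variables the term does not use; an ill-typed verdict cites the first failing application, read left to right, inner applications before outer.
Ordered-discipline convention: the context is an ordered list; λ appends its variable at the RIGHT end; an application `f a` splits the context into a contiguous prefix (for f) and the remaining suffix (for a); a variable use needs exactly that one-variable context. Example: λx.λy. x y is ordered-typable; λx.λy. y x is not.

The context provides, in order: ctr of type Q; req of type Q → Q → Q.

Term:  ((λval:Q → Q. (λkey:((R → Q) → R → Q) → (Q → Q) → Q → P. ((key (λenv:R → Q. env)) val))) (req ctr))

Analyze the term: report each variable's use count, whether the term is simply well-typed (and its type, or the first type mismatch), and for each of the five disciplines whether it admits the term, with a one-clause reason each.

usage: ctr ×1; req ×1; val (bound) ×1; key (bound) ×1; env (bound) ×1
use order (left to right): key, env, val, req, ctr
typing: the term checks, with type (((R → Q) → R → Q) → (Q → Q) → Q → P) → Q → P
ordered ✗ (use order key, env, val, req, ctr needs exchange)
linear ✓ (ctr, req, val, key, env: one use apiece)
affine ✓ (none of ctr, req, val, key, env used more than once)
relevant ✓ (at least one use each (ctr, req, val, key, env))
unrestricted ✓ (typability at (((R → Q) → R → Q) → (Q → Q) → Q → P) → Q → P is all that's needed)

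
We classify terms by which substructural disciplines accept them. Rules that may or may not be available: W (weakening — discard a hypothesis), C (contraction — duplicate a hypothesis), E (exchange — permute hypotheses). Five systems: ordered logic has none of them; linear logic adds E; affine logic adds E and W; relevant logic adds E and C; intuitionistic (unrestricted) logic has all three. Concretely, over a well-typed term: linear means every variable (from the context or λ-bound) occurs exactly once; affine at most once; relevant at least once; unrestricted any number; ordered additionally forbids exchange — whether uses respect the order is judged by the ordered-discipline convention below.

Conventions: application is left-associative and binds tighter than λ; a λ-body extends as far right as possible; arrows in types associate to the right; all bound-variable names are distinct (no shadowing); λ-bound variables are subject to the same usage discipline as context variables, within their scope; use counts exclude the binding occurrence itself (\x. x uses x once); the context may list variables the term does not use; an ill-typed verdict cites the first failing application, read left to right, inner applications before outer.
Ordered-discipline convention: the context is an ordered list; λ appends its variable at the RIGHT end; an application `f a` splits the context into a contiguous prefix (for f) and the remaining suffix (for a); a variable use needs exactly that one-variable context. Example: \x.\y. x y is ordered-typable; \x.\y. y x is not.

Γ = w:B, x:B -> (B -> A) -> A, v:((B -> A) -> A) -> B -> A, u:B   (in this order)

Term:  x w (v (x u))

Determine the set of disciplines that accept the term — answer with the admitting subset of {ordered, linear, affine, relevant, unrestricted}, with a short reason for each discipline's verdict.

admitted in: relevant, unrestricted
counts: w ×1, x ×2, v ×1, u ×1
use order (left to right): x, w, v, x, u
typing: the term checks, with type A
ordered ✗ (x ×2 used more than once (contraction))
linear ✗ (x ×2 used more than once (contraction))
affine ✗ (x ×2 used more than once (contraction))
relevant ✓ (w, x, v, u: all used, weakening unneeded)
unrestricted ✓ (well-typed at A; no restrictions here)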